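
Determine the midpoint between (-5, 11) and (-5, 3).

The midpoint is the average of the coordinates:
x: (-5 + -5)/2 = -5
y: (11 + 3)/2 = 7
Midpoint = (-5, 7)

(-5, 7)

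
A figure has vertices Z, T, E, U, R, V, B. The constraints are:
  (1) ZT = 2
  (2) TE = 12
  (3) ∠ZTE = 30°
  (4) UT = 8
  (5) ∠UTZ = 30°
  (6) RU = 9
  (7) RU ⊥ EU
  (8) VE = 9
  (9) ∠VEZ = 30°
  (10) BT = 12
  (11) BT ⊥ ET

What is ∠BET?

Step 1: By the law of cosines on triangle ETB: EB² = 12² + 12² − 2·12·12·cos(90°) = 288, so EB = 12·√2.
Step 2: By the inverse law of cosines on triangle BET: cos(∠BET) = ((12·√2)² + 12² − 12²) / (2·12·√2·12) = 288/407.29 = 0.7071, so ∠BET = 45°.

Therefore, the measure of angle ∠BET = 45°.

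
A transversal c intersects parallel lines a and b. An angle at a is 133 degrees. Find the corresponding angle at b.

Corresponding angles formed by parallel lines and a transversal are equal.
The given angle is 133 degrees.
The corresponding angle = 133 degrees.

133 degrees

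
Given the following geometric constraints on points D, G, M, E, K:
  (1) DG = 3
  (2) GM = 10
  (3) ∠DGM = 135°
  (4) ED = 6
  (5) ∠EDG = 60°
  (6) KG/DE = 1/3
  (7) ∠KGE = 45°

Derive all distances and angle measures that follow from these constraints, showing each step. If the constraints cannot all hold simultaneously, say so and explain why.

The constraints are consistent.

From the given relations:
  KG = 1/3·DE = 1/3·6 = 2

Step 1: From DG = 3, GM = 10, and ∠DGM = 135°, by the law of cosines:
  DM² = DG² + GM² - 2·DG·GM·cos(135°) = 9 + 100 + 42.43 = 151.4
  DM ≈ 12.31

Step 2: From GD = 3, DE = 6, and ∠GDE = 60°, by the law of cosines:
  GE² = GD² + DE² - 2·GD·DE·cos(60°) = 9 + 36 - 18 = 27
  GE = 3·√3

Step 3: From EG = 3·√3, GK = 2, and ∠EGK = 45°, by the law of cosines:
  EK² = EG² + GK² - 2·EG·GK·cos(45°) = 27 + 4 - 14.7 = 16.3
  EK ≈ 4.04

Step 4: From DG = 3, DM = 12.31, GM = 10, by the inverse law of cosines:
  cos(∠GDM) = (DG² + DM² - GM²) / (2·DG·DM)
  ∠GDM = 35.07°

Step 5: From GD = 3, GE = 3·√3, DE = 6, by the inverse law of cosines:
  cos(∠DGE) = (GD² + GE² - DE²) / (2·GD·GE)
  ∠DGE = 90°

Step 6: From MD = 12.31, MG = 10, DG = 3, by the inverse law of cosines:
  cos(∠DMG) = (MD² + MG² - DG²) / (2·MD·MG)
  ∠DMG = 9.93°

Step 7: From ED = 6, EG = 3·√3, DG = 3, by the inverse law of cosines:
  cos(∠DEG) = (ED² + EG² - DG²) / (2·ED·EG)
  ∠DEG = 30°

Step 8: From EG = 3·√3, EK = 4.04, GK = 2, by the inverse law of cosines:
  cos(∠GEK) = (EG² + EK² - GK²) / (2·EG·EK)
  ∠GEK = 20.5°

Step 9: From KE = 4.04, KG = 2, EG = 3·√3, by the inverse law of cosines:
  cos(∠EKG) = (KE² + KG² - EG²) / (2·KE·KG)
  ∠EKG = 114.5°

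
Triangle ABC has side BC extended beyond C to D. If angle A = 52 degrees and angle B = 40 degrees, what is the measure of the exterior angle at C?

By the exterior angle theorem, an exterior angle of a triangle equals the sum of the two remote interior angles.
Exterior angle = angle A + angle B
Exterior angle = 52 + 40 = 92 degrees

92 degrees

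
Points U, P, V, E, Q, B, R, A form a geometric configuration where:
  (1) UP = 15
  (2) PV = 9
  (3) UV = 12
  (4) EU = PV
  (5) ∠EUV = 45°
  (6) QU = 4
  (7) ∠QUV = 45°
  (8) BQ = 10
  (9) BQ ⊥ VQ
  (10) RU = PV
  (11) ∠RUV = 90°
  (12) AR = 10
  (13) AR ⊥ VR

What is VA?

From the given relations: RU = PV = 9.
Step 1: By the law of cosines on triangle VUR: VR² = 12² + 9² − 2·12·9·cos(90°) = 225, so VR = 15.
Step 2: By the law of cosines on triangle VRA: VA² = 15² + 10² − 2·15·10·cos(90°) = 325, so VA = 5·√13.

Therefore, the length of VA = 5·√13.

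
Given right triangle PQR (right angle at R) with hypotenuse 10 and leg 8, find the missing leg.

QR = sqrt(10^2 - 8^2) = sqrt(36) = 6

6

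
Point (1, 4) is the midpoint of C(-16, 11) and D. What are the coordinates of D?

Using the midpoint formula: M = ((x1 + x2)/2, (y1 + y2)/2)
We know M = (1, 4) and C = (-16, 11)
For x: 1 = (-16 + x2)/2, so x2 = 2*1 - -16 = 18
For y: 4 = (11 + y2)/2, so y2 = 2*4 - 11 = -3
D = (18, -3)

(18, -3)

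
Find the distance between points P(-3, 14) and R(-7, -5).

d = sqrt((-7 - -3)^2 + (-5 - 14)^2)
d = sqrt(-4^2 + -19^2)
d = sqrt(16 + 361)
d = sqrt(377)

sqrt(377)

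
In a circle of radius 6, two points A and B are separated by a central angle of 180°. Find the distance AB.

Chord = 2(6) sin(90°) = 12

12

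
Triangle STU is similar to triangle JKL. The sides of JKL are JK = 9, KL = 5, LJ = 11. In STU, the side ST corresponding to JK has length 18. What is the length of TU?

Similar triangles have proportional sides. Setting up the proportion:
ST / JK = TU / KL
18 / 9 = TU / 5
TU = 5 * 18 / 9 = 10.

10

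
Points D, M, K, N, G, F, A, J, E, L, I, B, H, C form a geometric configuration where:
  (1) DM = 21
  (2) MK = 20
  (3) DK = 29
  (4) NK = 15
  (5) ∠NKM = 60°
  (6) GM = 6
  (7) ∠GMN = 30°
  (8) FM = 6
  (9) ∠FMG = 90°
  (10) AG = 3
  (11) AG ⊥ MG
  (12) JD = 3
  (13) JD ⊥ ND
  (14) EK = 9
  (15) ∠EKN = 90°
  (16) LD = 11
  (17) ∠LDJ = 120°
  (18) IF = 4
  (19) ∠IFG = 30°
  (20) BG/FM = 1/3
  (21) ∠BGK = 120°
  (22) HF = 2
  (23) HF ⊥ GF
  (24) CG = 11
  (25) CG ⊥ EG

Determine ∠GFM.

Step 1: By the law of cosines on triangle FMG: FG² = 6² + 6² − 2·6·6·cos(90°) = 72, so FG = 6·√2.
Step 2: By the inverse law of cosines on triangle GFM: cos(∠GFM) = ((6·√2)² + 6² − 6²) / (2·6·√2·6) = 72/101.82 = 0.7071, so ∠GFM = 45°.

Therefore, the measure of angle ∠GFM = 45°.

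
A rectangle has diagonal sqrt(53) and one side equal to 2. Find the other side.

b = sqrt(d^2 - a^2) = sqrt(53 - 4) = sqrt(49) = 7

7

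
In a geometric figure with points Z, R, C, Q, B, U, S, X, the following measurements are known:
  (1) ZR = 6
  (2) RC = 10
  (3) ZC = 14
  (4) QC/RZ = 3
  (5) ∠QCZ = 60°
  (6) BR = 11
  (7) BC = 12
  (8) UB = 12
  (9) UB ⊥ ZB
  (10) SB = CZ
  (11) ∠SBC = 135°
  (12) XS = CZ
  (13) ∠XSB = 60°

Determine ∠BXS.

From the given relations: XS = CZ = 14; SB = CZ = 14.
Step 1: By the law of cosines on triangle XSB: XB² = 14² + 14² − 2·14·14·cos(60°) = 196, so XB = 14.
Step 2: By the inverse law of cosines on triangle BXS: cos(∠BXS) = (14² + 14² − 14²) / (2·14·14) = 196/392 = 0.5, so ∠BXS = 60°.

Therefore, the measure of angle ∠BXS = 60°.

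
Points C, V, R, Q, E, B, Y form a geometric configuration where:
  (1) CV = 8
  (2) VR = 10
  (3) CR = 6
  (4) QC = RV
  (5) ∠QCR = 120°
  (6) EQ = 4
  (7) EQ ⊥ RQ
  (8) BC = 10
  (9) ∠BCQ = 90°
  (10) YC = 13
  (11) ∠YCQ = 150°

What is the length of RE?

From the given relations: QC = RV = 10.
Step 1: By the law of cosines on triangle RCQ: RQ² = 6² + 10² − 2·6·10·cos(120°) = 196, so RQ = 14.
Step 2: By the law of cosines on triangle RQE: RE² = 14² + 4² − 2·14·4·cos(90°) = 212, so RE = 2·√53.

Therefore, the length of RE = 2·√53.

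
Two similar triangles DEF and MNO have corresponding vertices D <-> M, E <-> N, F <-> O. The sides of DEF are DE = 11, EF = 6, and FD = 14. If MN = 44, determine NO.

Similar triangles have proportional sides. Setting up the proportion:
MN / DE = NO / EF
44 / 11 = NO / 6
NO = 6 * 44 / 11 = 24.

24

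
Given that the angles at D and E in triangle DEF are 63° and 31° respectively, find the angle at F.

By the triangle angle sum property, the three interior angles of any triangle add up to 180°.
We know angle D = 63° and angle E = 31°, so their sum is 94°.
Therefore angle F = 180° - 94° = 86°.

86 degrees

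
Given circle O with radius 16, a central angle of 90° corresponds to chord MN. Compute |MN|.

Chord length = 2r sin(θ/2)
= 2 × 16 × sin(90°/2)
= 2 × 16 × sin(45°)
= 16*sqrt(2)

16*sqrt(2)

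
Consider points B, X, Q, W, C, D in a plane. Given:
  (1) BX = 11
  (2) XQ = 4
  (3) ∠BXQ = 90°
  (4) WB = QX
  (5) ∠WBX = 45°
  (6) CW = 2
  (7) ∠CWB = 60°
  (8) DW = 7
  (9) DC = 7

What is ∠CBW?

From the given relations: WB = QX = 4.
Step 1: By the law of cosines on triangle BWC: BC² = 4² + 2² − 2·4·2·cos(60°) = 12, so BC = 2·√3.
Step 2: By the inverse law of cosines on triangle CBW: cos(∠CBW) = ((2·√3)² + 4² − 2²) / (2·2·√3·4) = 24/27.71 = 0.866, so ∠CBW = 30°.

Therefore, the measure of angle ∠CBW = 30°.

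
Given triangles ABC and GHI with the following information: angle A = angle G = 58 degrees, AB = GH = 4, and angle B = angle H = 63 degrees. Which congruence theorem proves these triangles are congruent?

The given information provides:
angle A = angle G = 58 degrees, AB = GH = 4, and angle B = angle H = 63 degrees
This matches the ASA congruence theorem.
Two pairs of corresponding angles and the included side are equal (Angle-Side-Angle).

ASA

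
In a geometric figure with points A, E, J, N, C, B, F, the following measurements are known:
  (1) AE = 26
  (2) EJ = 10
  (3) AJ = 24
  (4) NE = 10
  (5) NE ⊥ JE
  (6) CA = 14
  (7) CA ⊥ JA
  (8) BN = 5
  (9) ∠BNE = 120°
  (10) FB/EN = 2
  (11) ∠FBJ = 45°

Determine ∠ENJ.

Step 1: By the law of cosines on triangle NEJ: NJ² = 10² + 10² − 2·10·10·cos(90°) = 200, so NJ = 10·√2.
Step 2: By the inverse law of cosines on triangle ENJ: cos(∠ENJ) = (10² + (10·√2)² − 10²) / (2·10·10·√2) = 200/282.84 = 0.7071, so ∠ENJ = 45°.

Therefore, the measure of angle ∠ENJ = 45°.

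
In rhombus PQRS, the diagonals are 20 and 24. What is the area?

The diagonals of a rhombus divide it into four right triangles.
Each triangle has legs 20/ 2 = 10 and 24/2 = 12, so each has area (1/2)*10*12 = 60.
Four such triangles give total area = (d1 * d2) / 2 = 240.

240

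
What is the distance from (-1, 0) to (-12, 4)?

The horizontal distance is |-12 - -1| = 11 and the vertical distance is |4 - 0| = 4.
By the Pythagorean theorem, d = sqrt(11^2 + 4^2) = sqrt(137).

sqrt(137)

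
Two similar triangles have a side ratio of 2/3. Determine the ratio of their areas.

Area scales with the square of linear dimensions. If every length is multiplied by 2/3, then the area is multiplied by (2/3)^2 = 4/9.
The area ratio is 4:9.

4:9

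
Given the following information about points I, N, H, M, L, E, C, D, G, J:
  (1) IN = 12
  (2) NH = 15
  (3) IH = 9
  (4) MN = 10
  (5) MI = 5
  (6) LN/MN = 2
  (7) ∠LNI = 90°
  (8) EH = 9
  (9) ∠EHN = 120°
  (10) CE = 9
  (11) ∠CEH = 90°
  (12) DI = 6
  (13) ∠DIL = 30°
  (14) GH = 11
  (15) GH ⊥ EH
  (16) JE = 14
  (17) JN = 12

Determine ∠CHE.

Step 1: By the law of cosines on triangle HEC: HC² = 9² + 9² − 2·9·9·cos(90°) = 162, so HC = 9·√2.
Step 2: By the inverse law of cosines on triangle CHE: cos(∠CHE) = ((9·√2)² + 9² − 9²) / (2·9·√2·9) = 162/229.1 = 0.7071, so ∠CHE = 45°.

Therefore, the measure of angle ∠CHE = 45°.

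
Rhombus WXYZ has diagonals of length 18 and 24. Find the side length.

Half-diagonals are 9 and 12. side = sqrt(9^2 + 12^2) = sqrt(225) = 15

15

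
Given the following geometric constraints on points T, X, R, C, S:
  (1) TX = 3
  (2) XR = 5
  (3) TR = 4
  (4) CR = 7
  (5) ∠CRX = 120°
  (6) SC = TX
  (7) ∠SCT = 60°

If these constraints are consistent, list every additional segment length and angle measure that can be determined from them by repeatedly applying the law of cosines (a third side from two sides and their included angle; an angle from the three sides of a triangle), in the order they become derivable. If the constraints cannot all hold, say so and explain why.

The constraints are consistent. Derivable facts, in order:
After 1 step:
- XC = √109
- ∠RTX = 90°
- ∠RXT = 53.13°
- ∠TRX = 36.87°
After 2 steps:
- ∠CXR = 35.5°
- ∠RCX = 24.5°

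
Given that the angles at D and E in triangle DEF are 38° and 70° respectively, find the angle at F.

By the triangle angle sum property, the three interior angles of any triangle add up to 180°.
We know angle D = 38° and angle E = 70°, so their sum is 108°.
Therefore angle F = 180° - 108° = 72°.

72 degrees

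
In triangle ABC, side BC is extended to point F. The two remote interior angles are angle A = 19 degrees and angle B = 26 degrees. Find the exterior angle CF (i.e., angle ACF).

By the exterior angle theorem, an exterior angle of a triangle equals the sum of the two remote interior angles.
Exterior angle = angle A + angle B
Exterior angle = 19 + 26 = 45 degrees

45 degrees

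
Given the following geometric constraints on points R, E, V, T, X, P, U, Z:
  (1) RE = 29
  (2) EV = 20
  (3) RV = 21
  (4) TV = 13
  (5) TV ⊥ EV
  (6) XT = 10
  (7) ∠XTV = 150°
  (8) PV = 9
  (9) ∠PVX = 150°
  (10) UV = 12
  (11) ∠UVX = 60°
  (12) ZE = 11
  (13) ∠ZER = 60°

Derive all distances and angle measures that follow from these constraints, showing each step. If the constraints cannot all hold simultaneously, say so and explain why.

The constraints are consistent.

Step 1: From RE = 29, EZ = 11, and ∠REZ = 60°, by the law of cosines:
  RZ² = RE² + EZ² - 2·RE·EZ·cos(60°) = 841 + 121 - 319 = 643
  RZ ≈ 25.36

Step 2: From EV = 20, VT = 13, and ∠EVT = 90°, by the law of cosines:
  ET² = EV² + VT² - 2·EV·VT·cos(90°) = 400 + 169 - 0 = 569
  ET ≈ 23.85

Step 3: From VT = 13, TX = 10, and ∠VTX = 150°, by the law of cosines:
  VX² = VT² + TX² - 2·VT·TX·cos(150°) = 169 + 100 + 225.2 = 494.2
  VX ≈ 22.23

Step 4: From RE = 29, RV = 21, EV = 20, by the inverse law of cosines:
  cos(∠ERV) = (RE² + RV² - EV²) / (2·RE·RV)
  ∠ERV = 43.6°

Step 5: From ER = 29, EV = 20, RV = 21, by the inverse law of cosines:
  cos(∠REV) = (ER² + EV² - RV²) / (2·ER·EV)
  ∠REV = 46.4°

Step 6: From VE = 20, VR = 21, ER = 29, by the inverse law of cosines:
  cos(∠EVR) = (VE² + VR² - ER²) / (2·VE·VR)
  ∠EVR = 90°

Step 7: From XV = 22.23, VP = 9, and ∠XVP = 150°, by the law of cosines:
  XP² = XV² + VP² - 2·XV·VP·cos(150°) = 494.2 + 81 + 346.5 = 921.7
  XP ≈ 30.36

Step 8: From XV = 22.23, VU = 12, and ∠XVU = 60°, by the law of cosines:
  XU² = XV² + VU² - 2·XV·VU·cos(60°) = 494.2 + 144 - 266.8 = 371.4
  XU ≈ 19.27

Step 9: From RE = 29, RZ = 25.36, EZ = 11, by the inverse law of cosines:
  cos(∠ERZ) = (RE² + RZ² - EZ²) / (2·RE·RZ)
  ∠ERZ = 22.07°

Step 10: From ET = 23.85, EV = 20, TV = 13, by the inverse law of cosines:
  cos(∠TEV) = (ET² + EV² - TV²) / (2·ET·EV)
  ∠TEV = 33.02°

Step 11: From VT = 13, VX = 22.23, TX = 10, by the inverse law of cosines:
  cos(∠TVX) = (VT² + VX² - TX²) / (2·VT·VX)
  ∠TVX = 13°

Step 12: From TE = 23.85, TV = 13, EV = 20, by the inverse law of cosines:
  cos(∠ETV) = (TE² + TV² - EV²) / (2·TE·TV)
  ∠ETV = 56.98°

Step 13: From XT = 10, XV = 22.23, TV = 13, by the inverse law of cosines:
  cos(∠TXV) = (XT² + XV² - TV²) / (2·XT·XV)
  ∠TXV = 17°

Step 14: From ZE = 11, ZR = 25.36, ER = 29, by the inverse law of cosines:
  cos(∠EZR) = (ZE² + ZR² - ER²) / (2·ZE·ZR)
  ∠EZR = 97.93°

Step 15: From XP = 30.36, XV = 22.23, PV = 9, by the inverse law of cosines:
  cos(∠PXV) = (XP² + XV² - PV²) / (2·XP·XV)
  ∠PXV = 8.52°

Step 16: From XU = 19.27, XV = 22.23, UV = 12, by the inverse law of cosines:
  cos(∠UXV) = (XU² + XV² - UV²) / (2·XU·XV)
  ∠UXV = 32.63°

Step 17: From PV = 9, PX = 30.36, VX = 22.23, by the inverse law of cosines:
  cos(∠VPX) = (PV² + PX² - VX²) / (2·PV·PX)
  ∠VPX = 21.48°

Step 18: From UV = 12, UX = 19.27, VX = 22.23, by the inverse law of cosines:
  cos(∠VUX) = (UV² + UX² - VX²) / (2·UV·UX)
  ∠VUX = 87.37°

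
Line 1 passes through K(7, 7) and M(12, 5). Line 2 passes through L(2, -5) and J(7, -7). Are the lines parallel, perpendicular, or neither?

Slope of line 1: m1 = (5 - 7)/(12 - 7) = -2/5 = -2/5
Slope of line 2: m2 = (-7 - -5)/(7 - 2) = -2/5 = -2/5
Since m1 = m2 = -2/5, the lines are parallel.

Parallel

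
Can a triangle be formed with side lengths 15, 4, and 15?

Sort the sides: 4, 15, 15.
It suffices to check that the sum of the two smallest exceeds the largest:
4 + 15 = 19 > 15. ✓
Yes, a valid triangle can be formed.

Yes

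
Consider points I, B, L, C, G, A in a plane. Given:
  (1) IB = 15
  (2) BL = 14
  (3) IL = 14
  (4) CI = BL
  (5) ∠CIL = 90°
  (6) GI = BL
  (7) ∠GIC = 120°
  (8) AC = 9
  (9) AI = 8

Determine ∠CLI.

From the given relations: CI = BL = 14.
Step 1: By the law of cosines on triangle LIC: LC² = 14² + 14² − 2·14·14·cos(90°) = 392, so LC = 14·√2.
Step 2: By the inverse law of cosines on triangle CLI: cos(∠CLI) = ((14·√2)² + 14² − 14²) / (2·14·√2·14) = 392/554.37 = 0.7071, so ∠CLI = 45°.

Therefore, the measure of angle ∠CLI = 45°.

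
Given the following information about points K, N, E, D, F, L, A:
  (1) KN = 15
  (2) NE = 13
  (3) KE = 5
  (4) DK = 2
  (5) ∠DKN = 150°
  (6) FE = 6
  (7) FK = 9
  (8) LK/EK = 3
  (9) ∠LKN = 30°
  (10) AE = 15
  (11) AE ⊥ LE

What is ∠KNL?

From the given relations: LK = 3·EK = 3·5 = 15.
Step 1: By the law of cosines on triangle NKL: NL² = 15² + 15² − 2·15·15·cos(30°) = 60.29, so NL ≈ 7.76.
Step 2: By the inverse law of cosines on triangle KNL: cos(∠KNL) = (15² + 7.76² − 15²) / (2·15·7.76) = 60.29/232.94 = 0.2588, so ∠KNL = 75°.

Therefore, the measure of angle ∠KNL = 75°.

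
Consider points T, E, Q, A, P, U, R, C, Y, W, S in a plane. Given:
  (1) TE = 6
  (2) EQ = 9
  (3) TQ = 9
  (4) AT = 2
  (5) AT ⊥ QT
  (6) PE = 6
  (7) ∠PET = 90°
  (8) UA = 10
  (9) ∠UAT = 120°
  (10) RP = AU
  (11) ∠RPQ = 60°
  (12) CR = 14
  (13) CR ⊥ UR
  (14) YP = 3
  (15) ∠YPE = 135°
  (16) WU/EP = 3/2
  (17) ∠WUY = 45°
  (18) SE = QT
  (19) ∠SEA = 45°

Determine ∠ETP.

Step 1: By the law of cosines on triangle TEP: TP² = 6² + 6² − 2·6·6·cos(90°) = 72, so TP = 6·√2.
Step 2: By the inverse law of cosines on triangle ETP: cos(∠ETP) = (6² + (6·√2)² − 6²) / (2·6·6·√2) = 72/101.82 = 0.7071, so ∠ETP = 45°.

Therefore, the measure of angle ∠ETP = 45°.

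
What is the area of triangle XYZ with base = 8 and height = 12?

Area = (1/2) * base * height
Area = (1/2) * 8 * 12
Area = 48

48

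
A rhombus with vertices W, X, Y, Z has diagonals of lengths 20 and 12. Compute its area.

The diagonals of a rhombus divide it into four right triangles.
Each triangle has legs 20/ 2 = 10 and 12/2 = 6, so each has area (1/2)*10*6 = 30.
Four such triangles give total area = (d1 * d2) / 2 = 120.

120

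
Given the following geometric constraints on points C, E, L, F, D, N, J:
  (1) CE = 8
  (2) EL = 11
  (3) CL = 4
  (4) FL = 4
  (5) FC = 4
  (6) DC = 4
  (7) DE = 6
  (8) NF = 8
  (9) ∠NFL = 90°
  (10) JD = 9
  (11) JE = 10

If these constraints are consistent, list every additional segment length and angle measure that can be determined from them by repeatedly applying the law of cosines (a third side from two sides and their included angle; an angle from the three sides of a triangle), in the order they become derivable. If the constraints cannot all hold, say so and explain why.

The constraints are consistent. Derivable facts, in order:
After 1 step:
- LN = 4·√5
- ∠CDE = 104.48°
- ∠CED = 28.96°
- ∠CEL = 16.21°
- ∠CFL = 60°
- ∠CLE = 33.95°
- ∠CLF = 60°
- ∠DCE = 46.57°
- ∠DEJ = 62.72°
- ∠DJE = 36.34°
- ∠ECL = 129.84°
- ∠EDJ = 80.94°
- ∠FCL = 60°
After 2 steps:
- ∠FLN = 63.43°
- ∠FNL = 26.57°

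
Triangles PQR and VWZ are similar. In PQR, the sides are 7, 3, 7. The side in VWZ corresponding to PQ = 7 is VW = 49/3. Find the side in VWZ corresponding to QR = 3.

k = 49/3/7 = 7/3. WZ = 7/3 * 3 = 7.

7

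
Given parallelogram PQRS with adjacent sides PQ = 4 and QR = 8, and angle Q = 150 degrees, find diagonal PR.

Using the law of cosines:
d^2 = 4^2 + 8^2 - 2(4)(8)cos(150 degrees)
d^2 = 16 + 64 - 64*-sqrt(3)/2
d^2 = 32*sqrt(3) + 80
d = 4*sqrt(2*sqrt(3) + 5)

4*sqrt(2*sqrt(3) + 5)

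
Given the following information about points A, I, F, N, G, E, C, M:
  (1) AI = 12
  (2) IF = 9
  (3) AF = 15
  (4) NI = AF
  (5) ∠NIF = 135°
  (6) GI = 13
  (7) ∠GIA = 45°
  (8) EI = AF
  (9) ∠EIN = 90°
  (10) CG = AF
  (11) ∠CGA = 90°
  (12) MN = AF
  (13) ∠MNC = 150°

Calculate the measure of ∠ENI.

From the given relations: NI = AF = 15; EI = AF = 15.
Step 1: By the law of cosines on triangle NIE: NE² = 15² + 15² − 2·15·15·cos(90°) = 450, so NE = 15·√2.
Step 2: By the inverse law of cosines on triangle ENI: cos(∠ENI) = ((15·√2)² + 15² − 15²) / (2·15·√2·15) = 450/636.4 = 0.7071, so ∠ENI = 45°.

Therefore, the measure of angle ∠ENI = 45°.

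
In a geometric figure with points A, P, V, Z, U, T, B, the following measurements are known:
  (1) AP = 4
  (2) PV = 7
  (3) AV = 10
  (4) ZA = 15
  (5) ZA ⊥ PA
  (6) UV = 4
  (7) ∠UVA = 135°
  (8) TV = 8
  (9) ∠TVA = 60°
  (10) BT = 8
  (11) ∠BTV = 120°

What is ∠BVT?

Step 1: By the law of cosines on triangle VTB: VB² = 8² + 8² − 2·8·8·cos(120°) = 192, so VB = 8·√3.
Step 2: By the inverse law of cosines on triangle BVT: cos(∠BVT) = ((8·√3)² + 8² − 8²) / (2·8·√3·8) = 192/221.7 = 0.866, so ∠BVT = 30°.

Therefore, the measure of angle ∠BVT = 30°.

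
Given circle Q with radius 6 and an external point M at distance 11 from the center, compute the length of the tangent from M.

The tangent, radius, and line from the external point to the center form a right triangle.
The right angle is where the tangent meets the radius.
By the Pythagorean theorem: tangent² + 6² = 11²
tangent² = 121 - 36 = 85
tangent = sqrt(85)

sqrt(85)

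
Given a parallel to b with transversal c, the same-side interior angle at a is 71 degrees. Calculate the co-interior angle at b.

Co-interior (same-side interior) angles are between the parallel lines on the same side of the transversal.
Unlike corresponding or alternate interior angles, they are supplementary rather than equal.
So the angle = 180 - 71 = 109 degrees.

109 degrees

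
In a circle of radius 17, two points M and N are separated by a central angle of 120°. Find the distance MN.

Drop a perpendicular from the center to the chord, bisecting both the chord and the central angle.
Each half-chord = r sin(θ/2) = 17 sin(60°).
The full chord = 2 × 17 × sin(60°) = 17*sqrt(3).

17*sqrt(3)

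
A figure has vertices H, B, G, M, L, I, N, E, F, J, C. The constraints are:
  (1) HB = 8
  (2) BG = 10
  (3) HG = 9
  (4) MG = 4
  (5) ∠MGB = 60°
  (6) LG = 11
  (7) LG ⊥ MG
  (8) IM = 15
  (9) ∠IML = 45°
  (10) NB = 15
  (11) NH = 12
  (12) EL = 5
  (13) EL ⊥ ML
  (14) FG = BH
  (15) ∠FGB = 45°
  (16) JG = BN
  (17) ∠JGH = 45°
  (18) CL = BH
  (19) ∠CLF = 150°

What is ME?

Step 1: By the law of cosines on triangle LGM: LM² = 11² + 4² − 2·11·4·cos(90°) = 137, so LM = √137.
Step 2: By the law of cosines on triangle MLE: ME² = √137² + 5² − 2·√137·5·cos(90°) = 162, so ME = 9·√2.

Therefore, the length of ME = 9·√2.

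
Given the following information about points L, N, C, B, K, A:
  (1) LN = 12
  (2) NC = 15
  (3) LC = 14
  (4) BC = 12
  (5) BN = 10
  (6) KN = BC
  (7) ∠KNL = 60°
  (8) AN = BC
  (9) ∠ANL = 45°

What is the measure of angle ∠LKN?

From the given relations: KN = BC = 12.
Step 1: By the law of cosines on triangle KNL: KL² = 12² + 12² − 2·12·12·cos(60°) = 144, so KL = 12.
Step 2: By the inverse law of cosines on triangle LKN: cos(∠LKN) = (12² + 12² − 12²) / (2·12·12) = 144/288 = 0.5, so ∠LKN = 60°.

Therefore, the measure of angle ∠LKN = 60°.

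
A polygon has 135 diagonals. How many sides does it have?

Using d = n(n - 3)/2, we solve 135 = n(n - 3)/2.
So n(n - 3) = 270.
Testing n = 18: 18 * 15 = 270 = 270. Correct.
The polygon has 18 sides.

18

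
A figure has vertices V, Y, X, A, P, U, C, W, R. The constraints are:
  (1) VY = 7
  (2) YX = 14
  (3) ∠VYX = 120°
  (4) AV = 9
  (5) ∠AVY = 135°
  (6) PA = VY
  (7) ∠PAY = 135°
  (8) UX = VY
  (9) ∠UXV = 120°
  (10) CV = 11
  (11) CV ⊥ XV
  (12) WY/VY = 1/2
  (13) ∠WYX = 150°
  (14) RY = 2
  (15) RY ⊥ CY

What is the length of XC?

Step 1: By the law of cosines on triangle XYV: XV² = 14² + 7² − 2·14·7·cos(120°) = 343, so XV = 7·√7.
Step 2: By the law of cosines on triangle XVC: XC² = (7·√7)² + 11² − 2·7·√7·11·cos(90°) = 464, so XC = 4·√29.

Therefore, the length of XC = 4·√29.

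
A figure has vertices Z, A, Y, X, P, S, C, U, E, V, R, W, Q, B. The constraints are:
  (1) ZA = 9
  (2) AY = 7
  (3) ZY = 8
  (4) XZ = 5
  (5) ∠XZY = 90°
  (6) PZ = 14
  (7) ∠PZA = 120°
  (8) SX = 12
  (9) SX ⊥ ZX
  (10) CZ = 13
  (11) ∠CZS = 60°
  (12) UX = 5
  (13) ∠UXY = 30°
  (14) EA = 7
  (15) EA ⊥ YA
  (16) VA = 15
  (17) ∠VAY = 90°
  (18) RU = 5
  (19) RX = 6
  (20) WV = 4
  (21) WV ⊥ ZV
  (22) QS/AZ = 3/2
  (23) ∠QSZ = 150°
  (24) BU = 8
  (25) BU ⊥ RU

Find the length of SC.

Step 1: By the law of cosines on triangle ZXS: ZS² = 5² + 12² − 2·5·12·cos(90°) = 169, so ZS = 13.
Step 2: By the law of cosines on triangle SZC: SC² = 13² + 13² − 2·13·13·cos(60°) = 169, so SC = 13.

Therefore, the length of SC = 13.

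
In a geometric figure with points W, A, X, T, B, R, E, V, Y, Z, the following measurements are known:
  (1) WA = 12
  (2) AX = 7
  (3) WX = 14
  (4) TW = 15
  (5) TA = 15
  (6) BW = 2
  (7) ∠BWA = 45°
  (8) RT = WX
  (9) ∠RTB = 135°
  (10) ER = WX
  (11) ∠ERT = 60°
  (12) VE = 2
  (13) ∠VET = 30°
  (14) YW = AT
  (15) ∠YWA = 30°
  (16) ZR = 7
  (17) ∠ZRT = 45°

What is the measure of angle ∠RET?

From the given relations: ER = WX = 14; RT = WX = 14.
Step 1: By the law of cosines on triangle ERT: ET² = 14² + 14² − 2·14·14·cos(60°) = 196, so ET = 14.
Step 2: By the inverse law of cosines on triangle RET: cos(∠RET) = (14² + 14² − 14²) / (2·14·14) = 196/392 = 0.5, so ∠RET = 60°.

Therefore, the measure of angle ∠RET = 60°.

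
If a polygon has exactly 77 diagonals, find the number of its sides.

Using d = n(n - 3)/2, we solve 77 = n(n - 3)/2.
So n(n - 3) = 154.
Testing n = 14: 14 * 11 = 154 = 154. Correct.
The polygon has 14 sides.

14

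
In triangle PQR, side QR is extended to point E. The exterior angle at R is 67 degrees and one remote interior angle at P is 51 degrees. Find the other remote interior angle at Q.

The exterior angle theorem states that an exterior angle equals the sum of the two non-adjacent interior angles.
So 67 = 51 + angle Q, which gives angle Q = 67 - 51 = 16 degrees.

16 degrees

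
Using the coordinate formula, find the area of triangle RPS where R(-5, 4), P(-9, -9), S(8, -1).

The Shoelace formula computes the area from vertex coordinates by summing cross products.
For vertices (-5,4), (-9,-9), (8,-1):
Signed sum = -5*-9 - -9*4 + -9*-1 - 8*-9 + 8*4 - -5*-1
= 81 + 81 + 27 = 189
Area = (1/2)|189| = 189/2.

189/2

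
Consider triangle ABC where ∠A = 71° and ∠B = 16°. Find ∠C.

By the triangle angle sum property, the three interior angles of any triangle add up to 180°.
We know angle A = 71° and angle B = 16°, so their sum is 87°.
Therefore angle C = 180° - 87° = 93°.

93 degrees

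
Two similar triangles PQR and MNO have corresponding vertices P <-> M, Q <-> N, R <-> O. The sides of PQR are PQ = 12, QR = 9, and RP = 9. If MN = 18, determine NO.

k = 18/12 = 3/2. NO = 3/2 * 9 = 27/2.

27/2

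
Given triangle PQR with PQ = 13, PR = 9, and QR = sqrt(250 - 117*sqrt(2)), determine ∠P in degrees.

By the inverse law of cosines: cos(P) = (PQ² + PR² - QR²) / (2 × PQ × PR)
cos(P) = (13² + 9² - (sqrt(250 - 117*sqrt(2)))²) / (2 × 13 × 9)
cos(P) = (169 + 81 - (250 - 117*sqrt(2))) / 234
cos(P) = sqrt(2)/2
P = arccos(sqrt(2)/2) = 45°

45°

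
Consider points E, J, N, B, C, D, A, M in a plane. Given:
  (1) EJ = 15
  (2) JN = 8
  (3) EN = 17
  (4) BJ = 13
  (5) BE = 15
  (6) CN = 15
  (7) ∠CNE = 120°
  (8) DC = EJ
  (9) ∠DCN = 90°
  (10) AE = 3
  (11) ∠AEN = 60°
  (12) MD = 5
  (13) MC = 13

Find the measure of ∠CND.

From the given relations: DC = EJ = 15.
Step 1: By the law of cosines on triangle NCD: ND² = 15² + 15² − 2·15·15·cos(90°) = 450, so ND = 15·√2.
Step 2: By the inverse law of cosines on triangle CND: cos(∠CND) = (15² + (15·√2)² − 15²) / (2·15·15·√2) = 450/636.4 = 0.7071, so ∠CND = 45°.

Therefore, the measure of angle ∠CND = 45°.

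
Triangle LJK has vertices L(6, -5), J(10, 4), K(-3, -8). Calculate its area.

The Shoelace formula computes the area from vertex coordinates by summing cross products.
For vertices (6,-5), (10,4), (-3,-8):
Signed sum = 6*4 - 10*-5 + 10*-8 - -3*4 + -3*-5 - 6*-8
= 74 + -68 + 63 = 69
Area = (1/2)|69| = 69/2.

69/2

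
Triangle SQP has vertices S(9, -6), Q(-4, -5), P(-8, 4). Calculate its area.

The Shoelace formula computes the area from vertex coordinates by summing cross products.
For vertices (9,-6), (-4,-5), (-8,4):
Signed sum = 9*-5 - -4*-6 + -4*4 - -8*-5 + -8*-6 - 9*4
= -69 + -56 + 12 = -113
Area = (1/2)|-113| = 113/2.

113/2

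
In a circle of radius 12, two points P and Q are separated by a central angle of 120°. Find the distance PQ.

Chord = 2(12) sin(60°) = 12*sqrt(3)

12*sqrt(3)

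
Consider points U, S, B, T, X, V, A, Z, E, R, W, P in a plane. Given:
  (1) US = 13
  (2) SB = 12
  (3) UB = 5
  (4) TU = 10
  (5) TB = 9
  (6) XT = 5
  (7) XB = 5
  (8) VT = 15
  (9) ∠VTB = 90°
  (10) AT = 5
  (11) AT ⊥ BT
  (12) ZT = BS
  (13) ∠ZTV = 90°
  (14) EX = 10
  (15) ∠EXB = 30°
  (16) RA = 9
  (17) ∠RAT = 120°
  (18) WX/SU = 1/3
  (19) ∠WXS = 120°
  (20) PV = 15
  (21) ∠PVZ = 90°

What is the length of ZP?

From the given relations: ZT = BS = 12.
Step 1: By the law of cosines on triangle ZTV: ZV² = 12² + 15² − 2·12·15·cos(90°) = 369, so ZV = 3·√41.
Step 2: By the law of cosines on triangle ZVP: ZP² = (3·√41)² + 15² − 2·3·√41·15·cos(90°) = 594, so ZP = 3·√66.

Therefore, the length of ZP = 3·√66.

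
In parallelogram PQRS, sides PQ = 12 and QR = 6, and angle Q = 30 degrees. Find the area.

The area of a parallelogram equals the product of two adjacent sides times the sine of the included angle.
This is because the height equals 6 * sin(30°) = 3.
Area = 12 * 3 = 36

36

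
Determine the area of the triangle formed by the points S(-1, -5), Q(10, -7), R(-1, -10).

Using the Shoelace formula for a triangle:
Area = (1/2)|x0(y1 - y2) + x1(y2 - y0) + x2(y0 - y1)|
Area = (1/2)|-1(-7 - -10) + 10(-10 - -5) + -1(-5 - -7)|
Area = (1/2)|-3 + -50 + -2|
Area = (1/2)|-55|
Area = (1/2)(55)
Area = 55/2

55/2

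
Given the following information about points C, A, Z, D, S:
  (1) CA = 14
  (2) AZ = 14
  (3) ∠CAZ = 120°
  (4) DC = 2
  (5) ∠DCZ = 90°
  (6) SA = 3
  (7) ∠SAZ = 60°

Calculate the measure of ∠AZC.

Step 1: By the law of cosines on triangle ZAC: ZC² = 14² + 14² − 2·14·14·cos(120°) = 588, so ZC = 14·√3.
Step 2: By the inverse law of cosines on triangle AZC: cos(∠AZC) = (14² + (14·√3)² − 14²) / (2·14·14·√3) = 588/678.96 = 0.866, so ∠AZC = 30°.

Therefore, the measure of angle ∠AZC = 30°.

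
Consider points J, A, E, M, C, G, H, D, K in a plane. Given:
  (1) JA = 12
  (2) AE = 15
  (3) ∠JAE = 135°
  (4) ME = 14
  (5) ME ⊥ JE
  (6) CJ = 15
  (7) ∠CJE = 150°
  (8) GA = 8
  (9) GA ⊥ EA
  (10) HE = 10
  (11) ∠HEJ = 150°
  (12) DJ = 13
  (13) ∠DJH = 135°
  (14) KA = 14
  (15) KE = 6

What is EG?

Step 1: By the law of cosines on triangle EAG: EG² = 15² + 8² − 2·15·8·cos(90°) = 289, so EG = 17.

Therefore, the length of EG = 17.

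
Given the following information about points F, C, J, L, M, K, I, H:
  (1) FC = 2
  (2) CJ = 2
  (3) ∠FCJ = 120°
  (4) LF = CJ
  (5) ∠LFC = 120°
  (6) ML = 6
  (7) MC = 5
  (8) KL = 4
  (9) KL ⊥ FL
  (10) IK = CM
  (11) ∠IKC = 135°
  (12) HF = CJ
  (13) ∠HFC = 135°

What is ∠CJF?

Step 1: By the law of cosines on triangle JCF: JF² = 2² + 2² − 2·2·2·cos(120°) = 12, so JF = 2·√3.
Step 2: By the inverse law of cosines on triangle CJF: cos(∠CJF) = (2² + (2·√3)² − 2²) / (2·2·2·√3) = 12/13.86 = 0.866, so ∠CJF = 30°.

Therefore, the measure of angle ∠CJF = 30°.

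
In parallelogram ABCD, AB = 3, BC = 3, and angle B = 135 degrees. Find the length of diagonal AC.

Using the law of cosines:
d^2 = 3^2 + 3^2 - 2(3)(3)cos(135 degrees)
d^2 = 9 + 9 - 18*-sqrt(2)/2
d^2 = 9*sqrt(2) + 18
d = 3*sqrt(sqrt(2) + 2)

3*sqrt(sqrt(2) + 2)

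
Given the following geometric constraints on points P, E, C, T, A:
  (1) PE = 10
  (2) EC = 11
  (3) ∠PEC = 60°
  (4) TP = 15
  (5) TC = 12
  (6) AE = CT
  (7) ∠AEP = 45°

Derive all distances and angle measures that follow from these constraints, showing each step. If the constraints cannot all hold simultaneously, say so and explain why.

The constraints are consistent.

From the given relations:
  AE = CT = 12

Step 1: From PE = 10, EC = 11, and ∠PEC = 60°, by the law of cosines:
  PC² = PE² + EC² - 2·PE·EC·cos(60°) = 100 + 121 - 110 = 111
  PC = √111

Step 2: From PE = 10, EA = 12, and ∠PEA = 45°, by the law of cosines:
  PA² = PE² + EA² - 2·PE·EA·cos(45°) = 100 + 144 - 169.7 = 74.29
  PA ≈ 8.62

Step 3: From PA = 8.62, PE = 10, AE = 12, by the inverse law of cosines:
  cos(∠APE) = (PA² + PE² - AE²) / (2·PA·PE)
  ∠APE = 79.88°

Step 4: From PC = √111, PE = 10, CE = 11, by the inverse law of cosines:
  cos(∠CPE) = (PC² + PE² - CE²) / (2·PC·PE)
  ∠CPE = 64.72°

Step 5: From PC = √111, PT = 15, CT = 12, by the inverse law of cosines:
  cos(∠CPT) = (PC² + PT² - CT²) / (2·PC·PT)
  ∠CPT = 52.59°

Step 6: From CE = 11, CP = √111, EP = 10, by the inverse law of cosines:
  cos(∠ECP) = (CE² + CP² - EP²) / (2·CE·CP)
  ∠ECP = 55.28°

Step 7: From CP = √111, CT = 12, PT = 15, by the inverse law of cosines:
  cos(∠PCT) = (CP² + CT² - PT²) / (2·CP·CT)
  ∠PCT = 83.19°

Step 8: From TC = 12, TP = 15, CP = √111, by the inverse law of cosines:
  cos(∠CTP) = (TC² + TP² - CP²) / (2·TC·TP)
  ∠CTP = 44.22°

Step 9: From AE = 12, AP = 8.62, EP = 10, by the inverse law of cosines:
  cos(∠EAP) = (AE² + AP² - EP²) / (2·AE·AP)
  ∠EAP = 55.12°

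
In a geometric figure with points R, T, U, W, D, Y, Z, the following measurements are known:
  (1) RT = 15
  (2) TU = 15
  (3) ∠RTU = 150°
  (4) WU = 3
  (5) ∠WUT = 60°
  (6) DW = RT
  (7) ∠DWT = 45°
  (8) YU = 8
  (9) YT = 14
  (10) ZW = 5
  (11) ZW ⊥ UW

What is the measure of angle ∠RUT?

Step 1: By the law of cosines on triangle UTR: UR² = 15² + 15² − 2·15·15·cos(150°) = 839.71, so UR ≈ 28.98.
Step 2: By the inverse law of cosines on triangle RUT: cos(∠RUT) = (28.98² + 15² − 15²) / (2·28.98·15) = 839.71/869.33 = 0.9659, so ∠RUT = 15°.

Therefore, the measure of angle ∠RUT = 15°.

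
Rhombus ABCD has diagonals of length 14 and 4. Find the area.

The diagonals of a rhombus divide it into four right triangles.
Each triangle has legs 14/ 2 = 7 and 4/2 = 2, so each has area (1/2)*7*2 = 7.
Four such triangles give total area = (d1 * d2) / 2 = 28.

28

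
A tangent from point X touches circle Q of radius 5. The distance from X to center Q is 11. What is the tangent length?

tangent = √(d² - r²) = √(11² - 5²) = √(121 - 25) = √96 = 4*sqrt(6)

4*sqrt(6)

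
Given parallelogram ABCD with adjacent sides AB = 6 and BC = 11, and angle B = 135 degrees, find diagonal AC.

The diagonal of a parallelogram can be found by treating two adjacent sides and the diagonal as a triangle.
Applying the law of cosines with sides 6, 11 and included angle 135°:
d^2 = 36 + 121 - 132*cos(135°) = 66*sqrt(2) + 157
d = sqrt(66*sqrt(2) + 157)

sqrt(66*sqrt(2) + 157)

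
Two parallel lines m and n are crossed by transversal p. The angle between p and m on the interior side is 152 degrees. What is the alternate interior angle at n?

Alternate interior angles are equal: 152 degrees.

152 degrees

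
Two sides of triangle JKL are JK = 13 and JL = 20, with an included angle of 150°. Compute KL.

When two sides and the included angle are known, the law of cosines gives the third side.
c^2 = a^2 + b^2 - 2ab cos(C) generalizes the Pythagorean theorem to non-right triangles.
Here: KL^2 = 169 + 400 - 520*(-sqrt(3)/2) = 260*sqrt(3) + 569
KL = sqrt(260*sqrt(3) + 569)

sqrt(260*sqrt(3) + 569)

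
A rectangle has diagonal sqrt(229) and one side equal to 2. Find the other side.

The diagonal of a rectangle forms a right triangle with the two sides.
Rearranging the Pythagorean theorem: missing side = sqrt(d^2 - known^2).
= sqrt(229 - 4) = sqrt(225) = 15.

15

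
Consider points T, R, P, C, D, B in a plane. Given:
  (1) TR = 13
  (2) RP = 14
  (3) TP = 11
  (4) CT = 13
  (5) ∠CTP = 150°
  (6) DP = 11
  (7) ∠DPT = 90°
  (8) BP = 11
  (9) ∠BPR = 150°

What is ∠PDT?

Step 1: By the law of cosines on triangle DPT: DT² = 11² + 11² − 2·11·11·cos(90°) = 242, so DT = 11·√2.
Step 2: By the inverse law of cosines on triangle PDT: cos(∠PDT) = (11² + (11·√2)² − 11²) / (2·11·11·√2) = 242/342.24 = 0.7071, so ∠PDT = 45°.

Therefore, the measure of angle ∠PDT = 45°.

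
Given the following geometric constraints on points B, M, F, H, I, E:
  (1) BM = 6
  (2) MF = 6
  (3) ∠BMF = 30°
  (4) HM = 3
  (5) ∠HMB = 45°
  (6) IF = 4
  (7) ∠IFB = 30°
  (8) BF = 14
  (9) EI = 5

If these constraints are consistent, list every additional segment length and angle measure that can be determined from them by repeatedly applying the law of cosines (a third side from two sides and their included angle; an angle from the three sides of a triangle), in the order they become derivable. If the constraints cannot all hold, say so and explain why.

These constraints are not satisfiable: by the triangle inequality in triangle MBF, (1) BM = 6 and (2) MF = 6 force BF ≤ 6 + 6 = 12, but (8) says BF = 14. No planar figure meets all of them, so nothing further can be derived.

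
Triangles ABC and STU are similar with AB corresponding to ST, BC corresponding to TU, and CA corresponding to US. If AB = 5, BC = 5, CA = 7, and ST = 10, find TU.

k = 10/5 = 2. TU = 2 * 5 = 10.

10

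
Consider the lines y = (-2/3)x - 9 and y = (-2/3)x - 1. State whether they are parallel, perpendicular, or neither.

Slope of line 1: m1 = -2/3
Slope of line 2: m2 = -2/3
m1 = m2, so the lines are parallel.

Parallel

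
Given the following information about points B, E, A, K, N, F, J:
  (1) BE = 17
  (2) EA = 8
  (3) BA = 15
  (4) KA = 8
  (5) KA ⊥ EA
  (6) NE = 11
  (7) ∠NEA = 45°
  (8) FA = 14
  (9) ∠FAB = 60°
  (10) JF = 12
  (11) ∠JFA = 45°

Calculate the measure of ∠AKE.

Step 1: By the law of cosines on triangle KAE: KE² = 8² + 8² − 2·8·8·cos(90°) = 128, so KE = 8·√2.
Step 2: By the inverse law of cosines on triangle AKE: cos(∠AKE) = (8² + (8·√2)² − 8²) / (2·8·8·√2) = 128/181.02 = 0.7071, so ∠AKE = 45°.

Therefore, the measure of angle ∠AKE = 45°.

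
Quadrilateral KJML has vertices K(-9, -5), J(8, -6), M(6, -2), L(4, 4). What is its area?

Using the Shoelace formula for a quadrilateral (vertices in order):
Area = (1/2)|sum of (x_i * y_(i+1) - x_(i+1) * y_i)|
Terms: (-9*-6 - 8*-5) = 94, (8*-2 - 6*-6) = 20, (6*4 - 4*-2) = 32, (4*-5 - -9*4) = 16
Sum = 162
Area = (1/2)(162) = 81

81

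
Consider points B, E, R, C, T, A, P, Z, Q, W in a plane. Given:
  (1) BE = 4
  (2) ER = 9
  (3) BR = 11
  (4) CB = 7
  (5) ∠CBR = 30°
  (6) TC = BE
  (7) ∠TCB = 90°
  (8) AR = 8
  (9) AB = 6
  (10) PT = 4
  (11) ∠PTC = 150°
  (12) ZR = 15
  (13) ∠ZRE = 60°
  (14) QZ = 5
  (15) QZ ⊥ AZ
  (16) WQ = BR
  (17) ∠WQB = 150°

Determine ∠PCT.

From the given relations: TC = BE = 4.
Step 1: By the law of cosines on triangle CTP: CP² = 4² + 4² − 2·4·4·cos(150°) = 59.71, so CP ≈ 7.73.
Step 2: By the inverse law of cosines on triangle PCT: cos(∠PCT) = (7.73² + 4² − 4²) / (2·7.73·4) = 59.71/61.82 = 0.9659, so ∠PCT = 15°.

Therefore, the measure of angle ∠PCT = 15°.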